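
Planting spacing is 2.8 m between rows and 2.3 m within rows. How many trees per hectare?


Formula: TPH = 10000 m^2/ha / (spacing_x * spacing_y)
Area per tree = 2.8 m * 2.3 m = 6.44 m^2
TPH = 10000 / 6.44 = 1553 trees/ha

1553


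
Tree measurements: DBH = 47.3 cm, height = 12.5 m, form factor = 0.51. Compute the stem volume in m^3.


Formula: V = pi * (DBH/200)^2 * H * ff
Radius = DBH/200 = 47.3/200 = 0.2365 m
Radius^2 = 0.2365^2 = 0.05593225 m^2
V = pi * 0.05593225 * 12.5 * 0.51
V = 1.12 m^3

1.12


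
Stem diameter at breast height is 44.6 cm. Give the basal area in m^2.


Formula: BA = pi * (DBH/2)^2 / 10000  (cm^2 to m^2)
Radius = DBH/2 = 44.6/2 = 22.3 cm
BA = pi * 22.3^2 / 10000
   = 1562.2826 cm^2 / 10000
   = 0.1562 m^2

0.1562


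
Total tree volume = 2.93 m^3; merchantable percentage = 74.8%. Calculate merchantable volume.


Formula: MV = V_total * (merchantable_pct / 100)
Merchantable fraction = 74.8% / 100 = 0.748
MV = 2.93 m^3 * 0.748 = 2.192 m^3

2.192


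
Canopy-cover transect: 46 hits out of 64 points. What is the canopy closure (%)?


Formula: Canopy closure = covered points / total points * 100
Closure = 46 / 64 * 100
Closure = 0.7188 * 100 = 71.9%

71.9


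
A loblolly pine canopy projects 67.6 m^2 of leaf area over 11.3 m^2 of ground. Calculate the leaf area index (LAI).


Formula: LAI = total leaf area / ground area  (dimensionless)
LAI = 67.6 m^2 / 11.3 m^2
LAI = 5.98

5.98


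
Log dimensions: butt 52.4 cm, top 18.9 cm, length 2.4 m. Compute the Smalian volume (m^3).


Smalian: V = (A1 + A2)/2 * L,  A = pi*(D/200)^2
A1 = pi*(52.4/200)^2 = 0.215651 m^2
A2 = pi*(18.9/200)^2 = 0.028055 m^2
V = (0.215651+0.028055)/2*2.4 = 0.2924 m^3

0.2924


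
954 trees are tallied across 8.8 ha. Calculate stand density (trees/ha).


Formula: Stand Density = N_trees / Area_ha
Density = 954 trees / 8.8 ha
Density = 108 trees/ha

108


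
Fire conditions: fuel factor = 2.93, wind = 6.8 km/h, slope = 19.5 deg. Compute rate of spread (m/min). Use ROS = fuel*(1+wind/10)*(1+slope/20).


Formula: ROS = fuel * (1 + wind/10) * (1 + slope/20)
Wind factor = 1 + 6.8/10 = 1.68
Slope factor = 1 + 19.5/20 = 1.975
ROS = 2.93 * 1.68 * 1.975 = 9.72 m/min

9.72


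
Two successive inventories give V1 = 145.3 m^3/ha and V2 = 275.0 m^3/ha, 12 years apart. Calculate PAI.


Formula: PAI = (V_T2 - V_T1) / (T2 - T1)
Volume increment = 275.0 - 145.3 = 129.7 m^3/ha
PAI = 129.7 / 12 = 10.81 m^3/ha/year

10.81


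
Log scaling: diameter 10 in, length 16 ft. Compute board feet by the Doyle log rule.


Doyle: BF = (D - 4)^2 * L / 16
Adjusted diameter = 10 - 4 = 6 in
(D-4)^2 = 6^2 = 36
BF = 36 * 16 / 16 = 36 BF

36


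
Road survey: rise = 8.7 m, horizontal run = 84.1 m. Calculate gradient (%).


Formula: Gradient = rise / run * 100
Gradient = 8.7 / 84.1 * 100 = 10.3%

10.3


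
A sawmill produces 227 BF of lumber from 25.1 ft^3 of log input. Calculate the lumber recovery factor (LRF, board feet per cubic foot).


Formula: LRF = Lumber Output (BF) / Log Input (ft^3)
LRF = 227 BF / 25.1 ft^3
LRF = 9.04 BF/ft^3

9.04


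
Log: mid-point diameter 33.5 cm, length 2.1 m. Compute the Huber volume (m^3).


Huber: V = Am * L,  Am = pi*(Dm/200)^2
Am = pi*(33.5/200)^2 = 0.088141 m^2
V = 0.088141*2.1 = 0.1851 m^3

0.1851


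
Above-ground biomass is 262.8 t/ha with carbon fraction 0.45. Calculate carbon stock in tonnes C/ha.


Formula: Carbon Stock = Biomass * Carbon Fraction
C = 262.8 t/ha * 0.45
C = 118.3 t C/ha

118.3


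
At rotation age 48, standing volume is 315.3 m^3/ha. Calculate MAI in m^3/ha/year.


Formula: MAI = Total Volume / Stand Age
MAI = 315.3 m^3/ha / 48 years
MAI = 6.57 m^3/ha/year

6.57


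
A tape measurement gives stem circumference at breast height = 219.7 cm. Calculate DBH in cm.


Formula: DBH = C / pi
DBH = 219.7 / pi
pi = 3.14159...
DBH = 69.9 cm

69.9


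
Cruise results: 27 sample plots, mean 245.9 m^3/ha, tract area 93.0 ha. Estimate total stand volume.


Formula: Total Volume = Mean Volume per ha * Total Area
Total Volume = 245.9 m^3/ha * 93.0 ha
Total Volume = 22869 m^3

22869


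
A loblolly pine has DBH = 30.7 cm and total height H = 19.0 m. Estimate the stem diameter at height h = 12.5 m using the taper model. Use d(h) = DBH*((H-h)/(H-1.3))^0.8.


Taper: d(h) = DBH * ((H - h) / (H - 1.3))^0.8
Numerator = H - h = 19.0 - 12.5 = 6.5 m
Denominator = H - 1.3 = 19.0 - 1.3 = 17.7 m
Ratio = 6.5 / 17.7 = 0.36723
d = 30.7 * 0.36723^0.8 = 13.8 cm

13.8


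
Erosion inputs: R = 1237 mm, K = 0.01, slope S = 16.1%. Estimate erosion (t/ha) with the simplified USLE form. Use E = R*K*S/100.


Formula: E = R * K * S / 100  (simplified USLE)
R * K = 1237 * 0.01 = 12.37
E = 12.37 * 16.1 / 100 = 1.99 t/ha

1.99


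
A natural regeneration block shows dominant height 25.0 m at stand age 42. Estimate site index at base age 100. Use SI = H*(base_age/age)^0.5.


Formula: SI = H_dom * (base_age / age)^0.5
Age ratio = 100 / 42 = 2.38095
sqrt(age_ratio) = 1.54303
SI = 25.0 * 1.54303 = 38.6 m

38.6


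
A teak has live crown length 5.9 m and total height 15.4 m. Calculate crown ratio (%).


Formula: Crown Ratio = (Crown Length / Total Height) * 100
CR = (5.9 m / 15.4 m) * 100
CR = 0.3831 * 100 = 38.3%

38.3


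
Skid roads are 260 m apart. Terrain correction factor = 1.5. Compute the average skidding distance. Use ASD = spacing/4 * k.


Formula: ASD = (spacing / 4) * correction
Uncorrected distance = spacing / 4 = 260 / 4 = 65 m
ASD = 65 * 1.5 = 98 m

98


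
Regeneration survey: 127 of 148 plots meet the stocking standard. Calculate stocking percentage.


Formula: Stocking % = stocked plots / total plots * 100
Stocking = 127 / 148 * 100
Stocking = 0.8581 * 100 = 85.8%

85.8


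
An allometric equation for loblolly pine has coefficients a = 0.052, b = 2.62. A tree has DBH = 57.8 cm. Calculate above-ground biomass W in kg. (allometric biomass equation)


Formula: W = a * DBH^b  (allometric power law)
DBH^b = 57.8^2.62 = 41328.6231
W = 0.052 * 41328.6231 = 2149.1 kg

2149.1


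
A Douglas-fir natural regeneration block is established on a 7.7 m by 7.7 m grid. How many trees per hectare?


Formula: TPH = 10000 m^2/ha / (spacing_x * spacing_y)
Area per tree = 7.7 m * 7.7 m = 59.29 m^2
TPH = 10000 / 59.29 = 169 trees/ha

169


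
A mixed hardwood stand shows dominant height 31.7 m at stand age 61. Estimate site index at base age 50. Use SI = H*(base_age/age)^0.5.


Formula: SI = H_dom * (base_age / age)^0.5
Age ratio = 50 / 61 = 0.81967
sqrt(age_ratio) = 0.90536
SI = 31.7 * 0.90536 = 28.7 m

28.7


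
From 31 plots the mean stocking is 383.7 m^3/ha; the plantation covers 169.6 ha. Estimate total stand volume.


Formula: Total Volume = Mean Volume per ha * Total Area
Total Volume = 383.7 m^3/ha * 169.6 ha
Total Volume = 65076 m^3

65076


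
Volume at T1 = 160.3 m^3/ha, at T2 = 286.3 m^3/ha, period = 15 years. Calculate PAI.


Formula: PAI = (V_T2 - V_T1) / (T2 - T1)
Volume increment = 286.3 - 160.3 = 126.0 m^3/ha
PAI = 126.0 / 15 = 8.4 m^3/ha/year

8.4


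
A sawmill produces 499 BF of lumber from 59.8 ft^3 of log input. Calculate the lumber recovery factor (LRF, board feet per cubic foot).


Formula: LRF = Lumber Output (BF) / Log Input (ft^3)
LRF = 499 BF / 59.8 ft^3
LRF = 8.34 BF/ft^3

8.34


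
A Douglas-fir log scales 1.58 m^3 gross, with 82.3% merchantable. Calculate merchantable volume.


Formula: MV = V_total * (merchantable_pct / 100)
Merchantable fraction = 82.3% / 100 = 0.823
MV = 1.58 m^3 * 0.823 = 1.3 m^3

1.3


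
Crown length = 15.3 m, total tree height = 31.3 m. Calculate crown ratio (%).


Formula: Crown Ratio = (Crown Length / Total Height) * 100
CR = (15.3 m / 31.3 m) * 100
CR = 0.4888 * 100 = 48.9%

48.9


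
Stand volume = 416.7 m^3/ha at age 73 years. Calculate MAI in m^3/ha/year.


Formula: MAI = Total Volume / Stand Age
MAI = 416.7 m^3/ha / 73 years
MAI = 5.71 m^3/ha/year

5.71


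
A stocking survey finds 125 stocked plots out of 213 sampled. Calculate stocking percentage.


Formula: Stocking % = stocked plots / total plots * 100
Stocking = 125 / 213 * 100
Stocking = 0.5869 * 100 = 58.7%

58.7


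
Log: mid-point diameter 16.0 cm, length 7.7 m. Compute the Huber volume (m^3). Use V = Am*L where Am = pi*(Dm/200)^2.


Huber: V = Am * L,  Am = pi*(Dm/200)^2
Am = pi*(16.0/200)^2 = 0.020106 m^2
V = 0.020106*7.7 = 0.1548 m^3

0.1548


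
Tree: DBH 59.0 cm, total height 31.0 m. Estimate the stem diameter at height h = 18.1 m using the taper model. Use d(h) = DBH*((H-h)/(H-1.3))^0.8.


Taper: d(h) = DBH * ((H - h) / (H - 1.3))^0.8
Numerator = H - h = 31.0 - 18.1 = 12.9 m
Denominator = H - 1.3 = 31.0 - 1.3 = 29.7 m
Ratio = 12.9 / 29.7 = 0.43434
d = 59.0 * 0.43434^0.8 = 30.3 cm

30.3


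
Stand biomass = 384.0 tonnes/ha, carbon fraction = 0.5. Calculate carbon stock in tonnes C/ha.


Formula: Carbon Stock = Biomass * Carbon Fraction
C = 384.0 t/ha * 0.5
C = 192.0 t C/ha

192.0


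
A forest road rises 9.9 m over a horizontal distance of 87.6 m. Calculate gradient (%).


Formula: Gradient = rise / run * 100
Gradient = 9.9 / 87.6 * 100 = 11.3%

11.3


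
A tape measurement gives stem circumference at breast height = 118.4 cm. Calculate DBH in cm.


Formula: DBH = C / pi
DBH = 118.4 / pi
pi = 3.14159...
DBH = 37.7 cm

37.7


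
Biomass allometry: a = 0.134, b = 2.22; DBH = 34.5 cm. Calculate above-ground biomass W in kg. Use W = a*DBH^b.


Formula: W = a * DBH^b  (allometric power law)
DBH^b = 34.5^2.22 = 2593.9308
W = 0.134 * 2593.9308 = 347.6 kg

347.6


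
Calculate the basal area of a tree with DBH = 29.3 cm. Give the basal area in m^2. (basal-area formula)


Formula: BA = pi * (DBH/2)^2 / 10000  (cm^2 to m^2)
Radius = DBH/2 = 29.3/2 = 14.65 cm
BA = pi * 14.65^2 / 10000
   = 674.2565 cm^2 / 10000
   = 0.0674 m^2

0.0674


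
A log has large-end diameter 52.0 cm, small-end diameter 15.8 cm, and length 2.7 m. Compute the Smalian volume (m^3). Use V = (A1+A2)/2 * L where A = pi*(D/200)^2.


Smalian: V = (A1 + A2)/2 * L,  A = pi*(D/200)^2
A1 = pi*(52.0/200)^2 = 0.212372 m^2
A2 = pi*(15.8/200)^2 = 0.019607 m^2
V = (0.212372+0.019607)/2*2.7 = 0.3132 m^3

0.3132


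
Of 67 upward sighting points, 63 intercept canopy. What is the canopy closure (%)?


Formula: Canopy closure = covered points / total points * 100
Closure = 63 / 67 * 100
Closure = 0.9403 * 100 = 94.0%

94.0


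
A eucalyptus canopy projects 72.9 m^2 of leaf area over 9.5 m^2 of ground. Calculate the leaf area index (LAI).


Formula: LAI = total leaf area / ground area  (dimensionless)
LAI = 72.9 m^2 / 9.5 m^2
LAI = 7.67

7.67


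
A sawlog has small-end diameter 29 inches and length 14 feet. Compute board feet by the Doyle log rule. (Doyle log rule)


Doyle: BF = (D - 4)^2 * L / 16
Adjusted diameter = 29 - 4 = 25 in
(D-4)^2 = 25^2 = 625
BF = 625 * 14 / 16 = 547 BF

547


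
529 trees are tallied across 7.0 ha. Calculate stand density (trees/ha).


Formula: Stand Density = N_trees / Area_ha
Density = 529 trees / 7.0 ha
Density = 76 trees/ha

76


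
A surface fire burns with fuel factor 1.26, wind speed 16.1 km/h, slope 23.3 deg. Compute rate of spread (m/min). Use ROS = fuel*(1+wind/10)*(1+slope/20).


Formula: ROS = fuel * (1 + wind/10) * (1 + slope/20)
Wind factor = 1 + 16.1/10 = 2.61
Slope factor = 1 + 23.3/20 = 2.165
ROS = 1.26 * 2.61 * 2.165 = 7.12 m/min

7.12


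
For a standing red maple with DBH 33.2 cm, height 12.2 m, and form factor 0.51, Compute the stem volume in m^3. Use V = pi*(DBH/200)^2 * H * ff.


Formula: V = pi * (DBH/200)^2 * H * ff
Radius = DBH/200 = 33.2/200 = 0.166 m
Radius^2 = 0.166^2 = 0.027556 m^2
V = pi * 0.027556 * 12.2 * 0.51
V = 0.539 m^3

0.539


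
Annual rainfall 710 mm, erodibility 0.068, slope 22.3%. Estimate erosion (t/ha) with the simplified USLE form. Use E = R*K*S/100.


Formula: E = R * K * S / 100  (simplified USLE)
R * K = 710 * 0.068 = 48.28
E = 48.28 * 22.3 / 100 = 10.77 t/ha

10.77


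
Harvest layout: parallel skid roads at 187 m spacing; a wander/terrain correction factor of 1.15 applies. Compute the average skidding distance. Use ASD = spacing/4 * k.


Formula: ASD = (spacing / 4) * correction
Uncorrected distance = spacing / 4 = 187 / 4 = 46.75 m
ASD = 46.75 * 1.15 = 54 m

54


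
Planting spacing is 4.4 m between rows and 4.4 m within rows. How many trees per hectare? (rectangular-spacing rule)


Formula: TPH = 10000 m^2/ha / (spacing_x * spacing_y)
Area per tree = 4.4 m * 4.4 m = 19.36 m^2
TPH = 10000 / 19.36 = 517 trees/ha

517


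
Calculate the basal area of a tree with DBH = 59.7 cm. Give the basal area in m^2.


Formula: BA = pi * (DBH/2)^2 / 10000  (cm^2 to m^2)
Radius = DBH/2 = 59.7/2 = 29.85 cm
BA = pi * 29.85^2 / 10000
   = 2799.2297 cm^2 / 10000
   = 0.2799 m^2

0.2799


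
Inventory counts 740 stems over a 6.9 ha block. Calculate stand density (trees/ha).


Formula: Stand Density = N_trees / Area_ha
Density = 740 trees / 6.9 ha
Density = 107 trees/ha

107


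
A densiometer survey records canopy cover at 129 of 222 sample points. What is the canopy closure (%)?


Formula: Canopy closure = covered points / total points * 100
Closure = 129 / 222 * 100
Closure = 0.5811 * 100 = 58.1%

58.1


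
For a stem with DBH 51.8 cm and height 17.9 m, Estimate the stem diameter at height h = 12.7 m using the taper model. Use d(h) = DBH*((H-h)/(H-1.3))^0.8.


Taper: d(h) = DBH * ((H - h) / (H - 1.3))^0.8
Numerator = H - h = 17.9 - 12.7 = 5.2 m
Denominator = H - 1.3 = 17.9 - 1.3 = 16.6 m
Ratio = 5.2 / 16.6 = 0.31325
d = 51.8 * 0.31325^0.8 = 20.5 cm

20.5


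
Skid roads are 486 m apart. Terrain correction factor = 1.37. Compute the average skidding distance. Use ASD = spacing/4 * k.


Formula: ASD = (spacing / 4) * correction
Uncorrected distance = spacing / 4 = 486 / 4 = 121.5 m
ASD = 121.5 * 1.37 = 166 m

166


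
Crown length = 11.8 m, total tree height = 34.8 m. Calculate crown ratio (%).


Formula: Crown Ratio = (Crown Length / Total Height) * 100
CR = (11.8 m / 34.8 m) * 100
CR = 0.3391 * 100 = 33.9%

33.9


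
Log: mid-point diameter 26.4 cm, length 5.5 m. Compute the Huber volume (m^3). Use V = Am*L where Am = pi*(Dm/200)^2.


Huber: V = Am * L,  Am = pi*(Dm/200)^2
Am = pi*(26.4/200)^2 = 0.054739 m^2
V = 0.054739*5.5 = 0.3011 m^3

0.3011


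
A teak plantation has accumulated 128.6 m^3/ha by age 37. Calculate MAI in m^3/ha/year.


Formula: MAI = Total Volume / Stand Age
MAI = 128.6 m^3/ha / 37 years
MAI = 3.48 m^3/ha/year

3.48


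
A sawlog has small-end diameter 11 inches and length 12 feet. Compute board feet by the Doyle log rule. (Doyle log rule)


Doyle: BF = (D - 4)^2 * L / 16
Adjusted diameter = 11 - 4 = 7 in
(D-4)^2 = 7^2 = 49
BF = 49 * 12 / 16 = 37 BF

37


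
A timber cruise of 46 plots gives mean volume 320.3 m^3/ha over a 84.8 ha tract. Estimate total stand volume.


Formula: Total Volume = Mean Volume per ha * Total Area
Total Volume = 320.3 m^3/ha * 84.8 ha
Total Volume = 27161 m^3

27161


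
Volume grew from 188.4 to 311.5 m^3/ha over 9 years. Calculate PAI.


Formula: PAI = (V_T2 - V_T1) / (T2 - T1)
Volume increment = 311.5 - 188.4 = 123.1 m^3/ha
PAI = 123.1 / 9 = 13.68 m^3/ha/year

13.68


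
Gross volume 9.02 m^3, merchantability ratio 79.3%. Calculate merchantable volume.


Formula: MV = V_total * (merchantable_pct / 100)
Merchantable fraction = 79.3% / 100 = 0.793
MV = 9.02 m^3 * 0.793 = 7.153 m^3

7.153


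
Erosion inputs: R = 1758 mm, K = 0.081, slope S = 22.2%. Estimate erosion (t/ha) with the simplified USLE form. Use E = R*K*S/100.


Formula: E = R * K * S / 100  (simplified USLE)
R * K = 1758 * 0.081 = 142.398
E = 142.398 * 22.2 / 100 = 31.61 t/ha

31.61


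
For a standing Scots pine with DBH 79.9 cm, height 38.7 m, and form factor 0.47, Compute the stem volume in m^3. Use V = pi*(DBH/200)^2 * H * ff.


Formula: V = pi * (DBH/200)^2 * H * ff
Radius = DBH/200 = 79.9/200 = 0.3995 m
Radius^2 = 0.3995^2 = 0.15960025 m^2
V = pi * 0.15960025 * 38.7 * 0.47
V = 9.12 m^3

9.12


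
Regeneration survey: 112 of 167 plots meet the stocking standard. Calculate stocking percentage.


Formula: Stocking % = stocked plots / total plots * 100
Stocking = 112 / 167 * 100
Stocking = 0.6707 * 100 = 67.1%

67.1


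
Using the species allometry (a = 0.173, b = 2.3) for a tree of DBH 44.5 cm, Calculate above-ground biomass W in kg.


Formula: W = a * DBH^b  (allometric power law)
DBH^b = 44.5^2.3 = 6183.4097
W = 0.173 * 6183.4097 = 1069.7 kg

1069.7


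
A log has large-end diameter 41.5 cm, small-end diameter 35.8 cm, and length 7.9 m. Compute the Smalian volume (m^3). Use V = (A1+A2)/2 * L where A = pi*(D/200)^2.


Smalian: V = (A1 + A2)/2 * L,  A = pi*(D/200)^2
A1 = pi*(41.5/200)^2 = 0.135265 m^2
A2 = pi*(35.8/200)^2 = 0.10066 m^2
V = (0.135265+0.10066)/2*7.9 = 0.9319 m^3

0.9319


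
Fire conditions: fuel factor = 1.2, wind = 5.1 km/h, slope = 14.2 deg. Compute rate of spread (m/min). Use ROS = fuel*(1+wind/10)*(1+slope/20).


Formula: ROS = fuel * (1 + wind/10) * (1 + slope/20)
Wind factor = 1 + 5.1/10 = 1.51
Slope factor = 1 + 14.2/20 = 1.71
ROS = 1.2 * 1.51 * 1.71 = 3.1 m/min

3.1


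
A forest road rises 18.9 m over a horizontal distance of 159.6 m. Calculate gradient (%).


Formula: Gradient = rise / run * 100
Gradient = 18.9 / 159.6 * 100 = 11.8%

11.8


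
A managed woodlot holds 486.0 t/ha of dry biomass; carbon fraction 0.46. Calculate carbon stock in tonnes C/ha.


Formula: Carbon Stock = Biomass * Carbon Fraction
C = 486.0 t/ha * 0.46
C = 223.6 t C/ha

223.6


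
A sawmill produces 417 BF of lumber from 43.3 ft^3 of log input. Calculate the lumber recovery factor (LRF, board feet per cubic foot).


Formula: LRF = Lumber Output (BF) / Log Input (ft^3)
LRF = 417 BF / 43.3 ft^3
LRF = 9.63 BF/ft^3

9.63


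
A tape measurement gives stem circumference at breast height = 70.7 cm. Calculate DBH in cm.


Formula: DBH = C / pi
DBH = 70.7 / pi
pi = 3.14159...
DBH = 22.5 cm

22.5


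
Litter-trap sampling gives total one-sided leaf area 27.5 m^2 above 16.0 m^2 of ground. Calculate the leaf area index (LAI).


Formula: LAI = total leaf area / ground area  (dimensionless)
LAI = 27.5 m^2 / 16.0 m^2
LAI = 1.72

1.72


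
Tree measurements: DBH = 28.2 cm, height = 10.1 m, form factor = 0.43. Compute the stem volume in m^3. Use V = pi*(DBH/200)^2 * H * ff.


Formula: V = pi * (DBH/200)^2 * H * ff
Radius = DBH/200 = 28.2/200 = 0.141 m
Radius^2 = 0.141^2 = 0.019881 m^2
V = pi * 0.019881 * 10.1 * 0.43
V = 0.271 m^3

0.271


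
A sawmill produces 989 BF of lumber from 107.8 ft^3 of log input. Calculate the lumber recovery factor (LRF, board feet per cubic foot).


Formula: LRF = Lumber Output (BF) / Log Input (ft^3)
LRF = 989 BF / 107.8 ft^3
LRF = 9.17 BF/ft^3

9.17


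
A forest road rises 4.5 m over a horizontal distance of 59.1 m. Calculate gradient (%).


Formula: Gradient = rise / run * 100
Gradient = 4.5 / 59.1 * 100 = 7.6%

7.6


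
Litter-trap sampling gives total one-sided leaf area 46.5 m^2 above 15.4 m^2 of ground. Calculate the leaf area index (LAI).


Formula: LAI = total leaf area / ground area  (dimensionless)
LAI = 46.5 m^2 / 15.4 m^2
LAI = 3.02

3.02


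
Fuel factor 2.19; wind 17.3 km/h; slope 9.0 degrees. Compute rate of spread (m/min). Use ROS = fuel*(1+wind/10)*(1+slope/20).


Formula: ROS = fuel * (1 + wind/10) * (1 + slope/20)
Wind factor = 1 + 17.3/10 = 2.73
Slope factor = 1 + 9.0/20 = 1.45
ROS = 2.19 * 2.73 * 1.45 = 8.67 m/min

8.67


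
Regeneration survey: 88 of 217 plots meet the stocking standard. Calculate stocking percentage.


Formula: Stocking % = stocked plots / total plots * 100
Stocking = 88 / 217 * 100
Stocking = 0.4055 * 100 = 40.6%

40.6


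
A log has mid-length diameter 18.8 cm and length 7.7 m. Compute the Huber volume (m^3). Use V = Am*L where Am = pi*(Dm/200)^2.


Huber: V = Am * L,  Am = pi*(Dm/200)^2
Am = pi*(18.8/200)^2 = 0.027759 m^2
V = 0.027759*7.7 = 0.2137 m^3

0.2137


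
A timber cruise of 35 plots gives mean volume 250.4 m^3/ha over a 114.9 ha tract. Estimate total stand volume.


Formula: Total Volume = Mean Volume per ha * Total Area
Total Volume = 250.4 m^3/ha * 114.9 ha
Total Volume = 28771 m^3

28771


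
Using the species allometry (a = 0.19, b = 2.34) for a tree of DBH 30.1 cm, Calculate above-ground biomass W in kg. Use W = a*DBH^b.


Formula: W = a * DBH^b  (allometric power law)
DBH^b = 30.1^2.34 = 2883.0064
W = 0.19 * 2883.0064 = 547.8 kg

547.8


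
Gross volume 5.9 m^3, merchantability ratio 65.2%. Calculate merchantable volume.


Formula: MV = V_total * (merchantable_pct / 100)
Merchantable fraction = 65.2% / 100 = 0.652
MV = 5.9 m^3 * 0.652 = 3.847 m^3

3.847


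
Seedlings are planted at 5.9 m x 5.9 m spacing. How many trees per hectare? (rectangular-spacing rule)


Formula: TPH = 10000 m^2/ha / (spacing_x * spacing_y)
Area per tree = 5.9 m * 5.9 m = 34.81 m^2
TPH = 10000 / 34.81 = 287 trees/ha

287


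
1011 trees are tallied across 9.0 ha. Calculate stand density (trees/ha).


Formula: Stand Density = N_trees / Area_ha
Density = 1011 trees / 9.0 ha
Density = 112 trees/ha

112


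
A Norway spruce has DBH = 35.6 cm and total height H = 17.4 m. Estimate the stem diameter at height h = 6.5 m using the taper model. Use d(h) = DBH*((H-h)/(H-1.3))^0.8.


Taper: d(h) = DBH * ((H - h) / (H - 1.3))^0.8
Numerator = H - h = 17.4 - 6.5 = 10.9 m
Denominator = H - 1.3 = 17.4 - 1.3 = 16.1 m
Ratio = 10.9 / 16.1 = 0.67702
d = 35.6 * 0.67702^0.8 = 26.1 cm

26.1


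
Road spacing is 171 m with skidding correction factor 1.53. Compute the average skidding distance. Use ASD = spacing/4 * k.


Formula: ASD = (spacing / 4) * correction
Uncorrected distance = spacing / 4 = 171 / 4 = 42.75 m
ASD = 42.75 * 1.53 = 65 m

65


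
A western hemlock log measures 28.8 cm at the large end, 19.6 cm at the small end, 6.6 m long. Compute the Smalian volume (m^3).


Smalian: V = (A1 + A2)/2 * L,  A = pi*(D/200)^2
A1 = pi*(28.8/200)^2 = 0.065144 m^2
A2 = pi*(19.6/200)^2 = 0.030172 m^2
V = (0.065144+0.030172)/2*6.6 = 0.3145 m^3

0.3145


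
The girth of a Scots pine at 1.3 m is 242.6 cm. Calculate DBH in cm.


Formula: DBH = C / pi
DBH = 242.6 / pi
pi = 3.14159...
DBH = 77.2 cm

77.2


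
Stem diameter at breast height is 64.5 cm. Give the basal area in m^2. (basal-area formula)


Formula: BA = pi * (DBH/2)^2 / 10000  (cm^2 to m^2)
Radius = DBH/2 = 64.5/2 = 32.25 cm
BA = pi * 32.25^2 / 10000
   = 3267.4527 cm^2 / 10000
   = 0.3267 m^2

0.3267


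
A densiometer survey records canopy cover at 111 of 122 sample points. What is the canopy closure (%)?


Formula: Canopy closure = covered points / total points * 100
Closure = 111 / 122 * 100
Closure = 0.9098 * 100 = 91.0%

91.0


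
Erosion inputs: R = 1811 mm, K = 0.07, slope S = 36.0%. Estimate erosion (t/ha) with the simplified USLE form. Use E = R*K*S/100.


Formula: E = R * K * S / 100  (simplified USLE)
R * K = 1811 * 0.07 = 126.77
E = 126.77 * 36.0 / 100 = 45.64 t/ha

45.64


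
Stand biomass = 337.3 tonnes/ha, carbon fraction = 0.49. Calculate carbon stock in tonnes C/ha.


Formula: Carbon Stock = Biomass * Carbon Fraction
C = 337.3 t/ha * 0.49
C = 165.3 t C/ha

165.3


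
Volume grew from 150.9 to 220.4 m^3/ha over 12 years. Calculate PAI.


Formula: PAI = (V_T2 - V_T1) / (T2 - T1)
Volume increment = 220.4 - 150.9 = 69.5 m^3/ha
PAI = 69.5 / 12 = 5.79 m^3/ha/year

5.79


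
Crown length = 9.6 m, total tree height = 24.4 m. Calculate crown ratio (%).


Formula: Crown Ratio = (Crown Length / Total Height) * 100
CR = (9.6 m / 24.4 m) * 100
CR = 0.3934 * 100 = 39.3%

39.3


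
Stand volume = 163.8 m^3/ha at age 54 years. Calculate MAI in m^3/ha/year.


Formula: MAI = Total Volume / Stand Age
MAI = 163.8 m^3/ha / 54 years
MAI = 3.03 m^3/ha/year

3.03


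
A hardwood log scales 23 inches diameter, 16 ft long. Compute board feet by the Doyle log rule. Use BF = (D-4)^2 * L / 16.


Doyle: BF = (D - 4)^2 * L / 16
Adjusted diameter = 23 - 4 = 19 in
(D-4)^2 = 19^2 = 361
BF = 361 * 16 / 16 = 361 BF

361


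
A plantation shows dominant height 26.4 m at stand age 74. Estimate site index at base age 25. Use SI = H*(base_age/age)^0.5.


Formula: SI = H_dom * (base_age / age)^0.5
Age ratio = 25 / 74 = 0.33784
sqrt(age_ratio) = 0.58124
SI = 26.4 * 0.58124 = 15.3 m

15.3


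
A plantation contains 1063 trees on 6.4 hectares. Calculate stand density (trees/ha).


Formula: Stand Density = N_trees / Area_ha
Density = 1063 trees / 6.4 ha
Density = 166 trees/ha

166


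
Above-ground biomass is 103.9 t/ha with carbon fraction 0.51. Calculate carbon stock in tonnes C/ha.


Formula: Carbon Stock = Biomass * Carbon Fraction
C = 103.9 t/ha * 0.51
C = 53.0 t C/ha

53.0


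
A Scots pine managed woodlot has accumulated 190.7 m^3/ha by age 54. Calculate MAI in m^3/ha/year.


Formula: MAI = Total Volume / Stand Age
MAI = 190.7 m^3/ha / 54 years
MAI = 3.53 m^3/ha/year

3.53


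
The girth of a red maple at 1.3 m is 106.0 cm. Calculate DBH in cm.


Formula: DBH = C / pi
DBH = 106.0 / pi
pi = 3.14159...
DBH = 33.7 cm

33.7


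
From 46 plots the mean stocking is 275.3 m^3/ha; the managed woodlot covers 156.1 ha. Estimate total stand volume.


Formula: Total Volume = Mean Volume per ha * Total Area
Total Volume = 275.3 m^3/ha * 156.1 ha
Total Volume = 42974 m^3

42974


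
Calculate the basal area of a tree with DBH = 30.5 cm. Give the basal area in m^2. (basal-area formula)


Formula: BA = pi * (DBH/2)^2 / 10000  (cm^2 to m^2)
Radius = DBH/2 = 30.5/2 = 15.25 cm
BA = pi * 15.25^2 / 10000
   = 730.6166 cm^2 / 10000
   = 0.0731 m^2

0.0731


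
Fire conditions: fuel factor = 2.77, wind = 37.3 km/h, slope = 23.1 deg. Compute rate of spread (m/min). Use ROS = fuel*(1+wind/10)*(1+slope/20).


Formula: ROS = fuel * (1 + wind/10) * (1 + slope/20)
Wind factor = 1 + 37.3/10 = 4.73
Slope factor = 1 + 23.1/20 = 2.155
ROS = 2.77 * 4.73 * 2.155 = 28.24 m/min

28.24


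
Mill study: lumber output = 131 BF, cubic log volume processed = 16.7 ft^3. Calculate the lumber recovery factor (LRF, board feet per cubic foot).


Formula: LRF = Lumber Output (BF) / Log Input (ft^3)
LRF = 131 BF / 16.7 ft^3
LRF = 7.84 BF/ft^3

7.84


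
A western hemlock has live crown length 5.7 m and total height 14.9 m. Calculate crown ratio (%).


Formula: Crown Ratio = (Crown Length / Total Height) * 100
CR = (5.7 m / 14.9 m) * 100
CR = 0.3826 * 100 = 38.3%

38.3


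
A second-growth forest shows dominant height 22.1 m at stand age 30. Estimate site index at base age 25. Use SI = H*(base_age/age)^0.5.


Formula: SI = H_dom * (base_age / age)^0.5
Age ratio = 25 / 30 = 0.83333
sqrt(age_ratio) = 0.91287
SI = 22.1 * 0.91287 = 20.2 m

20.2


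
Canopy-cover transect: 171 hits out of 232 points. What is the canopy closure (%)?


Formula: Canopy closure = covered points / total points * 100
Closure = 171 / 232 * 100
Closure = 0.7371 * 100 = 73.7%

73.7


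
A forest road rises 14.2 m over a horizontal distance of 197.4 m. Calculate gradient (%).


Formula: Gradient = rise / run * 100
Gradient = 14.2 / 197.4 * 100 = 7.2%

7.2


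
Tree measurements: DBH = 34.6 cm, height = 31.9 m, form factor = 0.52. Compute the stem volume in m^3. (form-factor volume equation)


Formula: V = pi * (DBH/200)^2 * H * ff
Radius = DBH/200 = 34.6/200 = 0.173 m
Radius^2 = 0.173^2 = 0.029929 m^2
V = pi * 0.029929 * 31.9 * 0.52
V = 1.56 m^3

1.56


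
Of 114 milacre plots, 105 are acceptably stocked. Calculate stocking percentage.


Formula: Stocking % = stocked plots / total plots * 100
Stocking = 105 / 114 * 100
Stocking = 0.9211 * 100 = 92.1%

92.1


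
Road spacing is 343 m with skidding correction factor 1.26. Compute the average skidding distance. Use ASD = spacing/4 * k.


Formula: ASD = (spacing / 4) * correction
Uncorrected distance = spacing / 4 = 343 / 4 = 85.75 m
ASD = 85.75 * 1.26 = 108 m

108


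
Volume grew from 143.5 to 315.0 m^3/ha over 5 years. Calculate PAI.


Formula: PAI = (V_T2 - V_T1) / (T2 - T1)
Volume increment = 315.0 - 143.5 = 171.5 m^3/ha
PAI = 171.5 / 5 = 34.3 m^3/ha/year

34.3


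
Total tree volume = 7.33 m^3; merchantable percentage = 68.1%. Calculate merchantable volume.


Formula: MV = V_total * (merchantable_pct / 100)
Merchantable fraction = 68.1% / 100 = 0.681
MV = 7.33 m^3 * 0.681 = 4.992 m^3

4.992


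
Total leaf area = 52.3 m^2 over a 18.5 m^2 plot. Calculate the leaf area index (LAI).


Formula: LAI = total leaf area / ground area  (dimensionless)
LAI = 52.3 m^2 / 18.5 m^2
LAI = 2.83

2.83


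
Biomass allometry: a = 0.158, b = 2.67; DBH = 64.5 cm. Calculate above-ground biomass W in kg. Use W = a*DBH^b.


Formula: W = a * DBH^b  (allometric power law)
DBH^b = 64.5^2.67 = 67846.0297
W = 0.158 * 67846.0297 = 10719.7 kg

10719.7


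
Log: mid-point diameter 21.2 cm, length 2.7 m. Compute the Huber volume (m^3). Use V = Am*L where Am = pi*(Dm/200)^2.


Huber: V = Am * L,  Am = pi*(Dm/200)^2
Am = pi*(21.2/200)^2 = 0.035299 m^2
V = 0.035299*2.7 = 0.0953 m^3

0.0953


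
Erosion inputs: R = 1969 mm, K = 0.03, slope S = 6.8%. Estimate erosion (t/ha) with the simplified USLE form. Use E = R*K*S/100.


Formula: E = R * K * S / 100  (simplified USLE)
R * K = 1969 * 0.03 = 59.07
E = 59.07 * 6.8 / 100 = 4.02 t/ha

4.02


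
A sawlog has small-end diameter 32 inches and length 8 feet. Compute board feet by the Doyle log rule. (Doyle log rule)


Doyle: BF = (D - 4)^2 * L / 16
Adjusted diameter = 32 - 4 = 28 in
(D-4)^2 = 28^2 = 784
BF = 784 * 8 / 16 = 392 BF

392


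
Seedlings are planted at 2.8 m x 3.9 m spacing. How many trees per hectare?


Formula: TPH = 10000 m^2/ha / (spacing_x * spacing_y)
Area per tree = 2.8 m * 3.9 m = 10.92 m^2
TPH = 10000 / 10.92 = 916 trees/ha

916


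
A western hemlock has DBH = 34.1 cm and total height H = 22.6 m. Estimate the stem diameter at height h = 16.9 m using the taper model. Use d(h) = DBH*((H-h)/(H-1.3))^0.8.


Taper: d(h) = DBH * ((H - h) / (H - 1.3))^0.8
Numerator = H - h = 22.6 - 16.9 = 5.7 m
Denominator = H - 1.3 = 22.6 - 1.3 = 21.3 m
Ratio = 5.7 / 21.3 = 0.26761
d = 34.1 * 0.26761^0.8 = 11.9 cm

11.9


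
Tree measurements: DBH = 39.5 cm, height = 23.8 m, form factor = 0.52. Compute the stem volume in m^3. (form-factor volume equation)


Formula: V = pi * (DBH/200)^2 * H * ff
Radius = DBH/200 = 39.5/200 = 0.1975 m
Radius^2 = 0.1975^2 = 0.03900625 m^2
V = pi * 0.03900625 * 23.8 * 0.52
V = 1.517 m^3

1.517


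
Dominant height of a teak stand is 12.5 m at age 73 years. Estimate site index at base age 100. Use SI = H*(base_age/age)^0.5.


Formula: SI = H_dom * (base_age / age)^0.5
Age ratio = 100 / 73 = 1.36986
sqrt(age_ratio) = 1.17041
SI = 12.5 * 1.17041 = 14.6 m

14.6


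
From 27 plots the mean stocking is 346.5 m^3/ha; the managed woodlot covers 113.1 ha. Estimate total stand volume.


Formula: Total Volume = Mean Volume per ha * Total Area
Total Volume = 346.5 m^3/ha * 113.1 ha
Total Volume = 39189 m^3

39189


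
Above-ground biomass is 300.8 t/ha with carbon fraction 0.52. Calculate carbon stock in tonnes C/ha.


Formula: Carbon Stock = Biomass * Carbon Fraction
C = 300.8 t/ha * 0.52
C = 156.4 t C/ha

156.4


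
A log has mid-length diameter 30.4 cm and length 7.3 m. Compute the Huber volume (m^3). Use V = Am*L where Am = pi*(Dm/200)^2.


Huber: V = Am * L,  Am = pi*(Dm/200)^2
Am = pi*(30.4/200)^2 = 0.072583 m^2
V = 0.072583*7.3 = 0.5299 m^3

0.5299


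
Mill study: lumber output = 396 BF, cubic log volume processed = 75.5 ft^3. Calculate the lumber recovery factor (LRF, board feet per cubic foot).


Formula: LRF = Lumber Output (BF) / Log Input (ft^3)
LRF = 396 BF / 75.5 ft^3
LRF = 5.25 BF/ft^3

5.25


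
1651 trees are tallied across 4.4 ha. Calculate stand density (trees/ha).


Formula: Stand Density = N_trees / Area_ha
Density = 1651 trees / 4.4 ha
Density = 375 trees/ha

375


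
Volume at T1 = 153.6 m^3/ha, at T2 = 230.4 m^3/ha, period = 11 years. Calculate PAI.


Formula: PAI = (V_T2 - V_T1) / (T2 - T1)
Volume increment = 230.4 - 153.6 = 76.8 m^3/ha
PAI = 76.8 / 11 = 6.98 m^3/ha/year

6.98


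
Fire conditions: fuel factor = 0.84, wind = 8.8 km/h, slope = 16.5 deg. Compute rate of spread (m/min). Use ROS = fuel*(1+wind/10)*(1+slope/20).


Formula: ROS = fuel * (1 + wind/10) * (1 + slope/20)
Wind factor = 1 + 8.8/10 = 1.88
Slope factor = 1 + 16.5/20 = 1.825
ROS = 0.84 * 1.88 * 1.825 = 2.88 m/min

2.88


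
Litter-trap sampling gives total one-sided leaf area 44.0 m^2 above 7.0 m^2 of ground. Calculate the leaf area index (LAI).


Formula: LAI = total leaf area / ground area  (dimensionless)
LAI = 44.0 m^2 / 7.0 m^2
LAI = 6.29

6.29


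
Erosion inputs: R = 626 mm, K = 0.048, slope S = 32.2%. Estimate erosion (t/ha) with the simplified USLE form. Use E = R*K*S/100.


Formula: E = R * K * S / 100  (simplified USLE)
R * K = 626 * 0.048 = 30.048
E = 30.048 * 32.2 / 100 = 9.68 t/ha

9.68


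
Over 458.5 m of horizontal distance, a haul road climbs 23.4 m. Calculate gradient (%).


Formula: Gradient = rise / run * 100
Gradient = 23.4 / 458.5 * 100 = 5.1%

5.1


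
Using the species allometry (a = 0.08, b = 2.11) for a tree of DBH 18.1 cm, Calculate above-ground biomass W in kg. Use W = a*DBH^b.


Formula: W = a * DBH^b  (allometric power law)
DBH^b = 18.1^2.11 = 450.5073
W = 0.08 * 450.5073 = 36.0 kg

36.0


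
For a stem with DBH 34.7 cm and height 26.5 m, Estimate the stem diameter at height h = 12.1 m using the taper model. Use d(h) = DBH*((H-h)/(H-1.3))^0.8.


Taper: d(h) = DBH * ((H - h) / (H - 1.3))^0.8
Numerator = H - h = 26.5 - 12.1 = 14.4 m
Denominator = H - 1.3 = 26.5 - 1.3 = 25.2 m
Ratio = 14.4 / 25.2 = 0.57143
d = 34.7 * 0.57143^0.8 = 22.2 cm

22.2


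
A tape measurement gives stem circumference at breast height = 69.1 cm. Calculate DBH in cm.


Formula: DBH = C / pi
DBH = 69.1 / pi
pi = 3.14159...
DBH = 22.0 cm

22.0


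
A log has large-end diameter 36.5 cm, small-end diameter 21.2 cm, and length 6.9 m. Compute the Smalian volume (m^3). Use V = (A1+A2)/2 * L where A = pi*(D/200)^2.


Smalian: V = (A1 + A2)/2 * L,  A = pi*(D/200)^2
A1 = pi*(36.5/200)^2 = 0.104635 m^2
A2 = pi*(21.2/200)^2 = 0.035299 m^2
V = (0.104635+0.035299)/2*6.9 = 0.4828 m^3

0.4828


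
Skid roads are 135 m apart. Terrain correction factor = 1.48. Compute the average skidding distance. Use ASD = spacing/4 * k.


Formula: ASD = (spacing / 4) * correction
Uncorrected distance = spacing / 4 = 135 / 4 = 33.75 m
ASD = 33.75 * 1.48 = 50 m

50


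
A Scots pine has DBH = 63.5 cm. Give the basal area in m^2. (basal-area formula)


Formula: BA = pi * (DBH/2)^2 / 10000  (cm^2 to m^2)
Radius = DBH/2 = 63.5/2 = 31.75 cm
BA = pi * 31.75^2 / 10000
   = 3166.9217 cm^2 / 10000
   = 0.3167 m^2

0.3167


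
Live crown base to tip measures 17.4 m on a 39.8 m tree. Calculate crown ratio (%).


Formula: Crown Ratio = (Crown Length / Total Height) * 100
CR = (17.4 m / 39.8 m) * 100
CR = 0.4372 * 100 = 43.7%

43.7


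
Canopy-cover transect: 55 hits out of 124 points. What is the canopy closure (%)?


Formula: Canopy closure = covered points / total points * 100
Closure = 55 / 124 * 100
Closure = 0.4435 * 100 = 44.4%

44.4


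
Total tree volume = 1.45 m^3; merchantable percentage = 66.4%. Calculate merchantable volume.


Formula: MV = V_total * (merchantable_pct / 100)
Merchantable fraction = 66.4% / 100 = 0.664
MV = 1.45 m^3 * 0.664 = 0.963 m^3

0.963


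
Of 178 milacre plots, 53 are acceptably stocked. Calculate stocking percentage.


Formula: Stocking % = stocked plots / total plots * 100
Stocking = 53 / 178 * 100
Stocking = 0.2978 * 100 = 29.8%

29.8


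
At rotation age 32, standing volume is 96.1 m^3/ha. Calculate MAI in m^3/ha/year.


Formula: MAI = Total Volume / Stand Age
MAI = 96.1 m^3/ha / 32 years
MAI = 3.0 m^3/ha/year

3.0


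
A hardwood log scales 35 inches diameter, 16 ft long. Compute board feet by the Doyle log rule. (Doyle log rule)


Doyle: BF = (D - 4)^2 * L / 16
Adjusted diameter = 35 - 4 = 31 in
(D-4)^2 = 31^2 = 961
BF = 961 * 16 / 16 = 961 BF

961


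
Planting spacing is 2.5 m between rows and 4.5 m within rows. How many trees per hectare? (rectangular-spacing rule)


Formula: TPH = 10000 m^2/ha / (spacing_x * spacing_y)
Area per tree = 2.5 m * 4.5 m = 11.25 m^2
TPH = 10000 / 11.25 = 889 trees/ha

889


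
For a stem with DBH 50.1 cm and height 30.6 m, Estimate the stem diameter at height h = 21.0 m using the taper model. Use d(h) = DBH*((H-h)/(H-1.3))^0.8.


Taper: d(h) = DBH * ((H - h) / (H - 1.3))^0.8
Numerator = H - h = 30.6 - 21.0 = 9.6 m
Denominator = H - 1.3 = 30.6 - 1.3 = 29.3 m
Ratio = 9.6 / 29.3 = 0.32765
d = 50.1 * 0.32765^0.8 = 20.5 cm

20.5


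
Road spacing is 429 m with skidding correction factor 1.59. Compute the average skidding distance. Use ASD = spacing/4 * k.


Formula: ASD = (spacing / 4) * correction
Uncorrected distance = spacing / 4 = 429 / 4 = 107.25 m
ASD = 107.25 * 1.59 = 171 m

171


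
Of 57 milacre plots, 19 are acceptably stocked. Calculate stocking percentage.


Formula: Stocking % = stocked plots / total plots * 100
Stocking = 19 / 57 * 100
Stocking = 0.3333 * 100 = 33.3%

33.3


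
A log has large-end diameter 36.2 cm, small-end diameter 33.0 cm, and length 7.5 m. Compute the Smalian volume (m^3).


Smalian: V = (A1 + A2)/2 * L,  A = pi*(D/200)^2
A1 = pi*(36.2/200)^2 = 0.102922 m^2
A2 = pi*(33.0/200)^2 = 0.08553 m^2
V = (0.102922+0.08553)/2*7.5 = 0.7067 m^3

0.7067


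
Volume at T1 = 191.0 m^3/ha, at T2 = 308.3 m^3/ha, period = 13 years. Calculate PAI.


Formula: PAI = (V_T2 - V_T1) / (T2 - T1)
Volume increment = 308.3 - 191.0 = 117.3 m^3/ha
PAI = 117.3 / 13 = 9.02 m^3/ha/year

9.02


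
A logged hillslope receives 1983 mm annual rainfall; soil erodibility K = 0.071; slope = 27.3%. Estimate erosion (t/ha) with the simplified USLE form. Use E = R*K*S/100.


Formula: E = R * K * S / 100  (simplified USLE)
R * K = 1983 * 0.071 = 140.793
E = 140.793 * 27.3 / 100 = 38.44 t/ha

38.44


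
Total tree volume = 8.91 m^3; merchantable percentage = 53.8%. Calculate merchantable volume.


Formula: MV = V_total * (merchantable_pct / 100)
Merchantable fraction = 53.8% / 100 = 0.538
MV = 8.91 m^3 * 0.538 = 4.794 m^3

4.794


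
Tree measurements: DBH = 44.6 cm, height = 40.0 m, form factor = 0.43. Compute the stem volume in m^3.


Formula: V = pi * (DBH/200)^2 * H * ff
Radius = DBH/200 = 44.6/200 = 0.223 m
Radius^2 = 0.223^2 = 0.049729 m^2
V = pi * 0.049729 * 40.0 * 0.43
V = 2.687 m^3

2.687


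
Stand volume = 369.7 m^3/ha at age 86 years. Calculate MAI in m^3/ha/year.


Formula: MAI = Total Volume / Stand Age
MAI = 369.7 m^3/ha / 86 years
MAI = 4.3 m^3/ha/year

4.3


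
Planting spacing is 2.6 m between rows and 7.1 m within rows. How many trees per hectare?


Formula: TPH = 10000 m^2/ha / (spacing_x * spacing_y)
Area per tree = 2.6 m * 7.1 m = 18.46 m^2
TPH = 10000 / 18.46 = 542 trees/ha

542


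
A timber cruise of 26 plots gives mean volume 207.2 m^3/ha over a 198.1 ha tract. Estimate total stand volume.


Formula: Total Volume = Mean Volume per ha * Total Area
Total Volume = 207.2 m^3/ha * 198.1 ha
Total Volume = 41046 m^3

41046


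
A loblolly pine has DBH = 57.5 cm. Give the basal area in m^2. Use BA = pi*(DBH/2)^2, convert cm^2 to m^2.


Formula: BA = pi * (DBH/2)^2 / 10000  (cm^2 to m^2)
Radius = DBH/2 = 57.5/2 = 28.75 cm
BA = pi * 28.75^2 / 10000
   = 2596.7227 cm^2 / 10000
   = 0.2597 m^2

0.2597
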